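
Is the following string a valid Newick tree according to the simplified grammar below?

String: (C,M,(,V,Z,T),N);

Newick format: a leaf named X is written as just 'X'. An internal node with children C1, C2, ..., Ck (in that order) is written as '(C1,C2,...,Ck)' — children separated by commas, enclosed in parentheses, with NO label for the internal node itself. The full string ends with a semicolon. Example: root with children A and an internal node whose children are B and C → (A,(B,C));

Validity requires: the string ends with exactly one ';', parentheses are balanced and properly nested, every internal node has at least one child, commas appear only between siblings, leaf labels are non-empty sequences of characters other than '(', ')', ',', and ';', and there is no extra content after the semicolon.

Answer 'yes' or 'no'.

Answer: no

Derivation:
Input: (C,M,(,V,Z,T),N);
Paren balance: 2 '(' vs 2 ')' OK
Ends with single ';': True
Full parse: FAILS (empty leaf label at pos 6)
Valid: False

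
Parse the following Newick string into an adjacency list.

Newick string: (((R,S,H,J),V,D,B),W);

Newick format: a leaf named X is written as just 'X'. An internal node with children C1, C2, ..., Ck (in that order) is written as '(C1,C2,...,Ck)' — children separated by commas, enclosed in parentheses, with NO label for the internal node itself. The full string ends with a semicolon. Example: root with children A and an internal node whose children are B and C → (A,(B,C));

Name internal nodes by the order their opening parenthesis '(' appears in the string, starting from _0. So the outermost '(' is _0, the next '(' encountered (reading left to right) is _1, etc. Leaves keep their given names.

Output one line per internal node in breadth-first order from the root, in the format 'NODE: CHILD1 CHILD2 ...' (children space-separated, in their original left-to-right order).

Input: (((R,S,H,J),V,D,B),W);
Scanning left-to-right, naming '(' by encounter order:
  pos 0: '(' -> open internal node _0 (depth 1)
  pos 1: '(' -> open internal node _1 (depth 2)
  pos 2: '(' -> open internal node _2 (depth 3)
  pos 10: ')' -> close internal node _2 (now at depth 2)
  pos 17: ')' -> close internal node _1 (now at depth 1)
  pos 20: ')' -> close internal node _0 (now at depth 0)
Total internal nodes: 3
BFS adjacency from root:
  _0: _1 W
  _1: _2 V D B
  _2: R S H J

Answer: _0: _1 W
_1: _2 V D B
_2: R S H J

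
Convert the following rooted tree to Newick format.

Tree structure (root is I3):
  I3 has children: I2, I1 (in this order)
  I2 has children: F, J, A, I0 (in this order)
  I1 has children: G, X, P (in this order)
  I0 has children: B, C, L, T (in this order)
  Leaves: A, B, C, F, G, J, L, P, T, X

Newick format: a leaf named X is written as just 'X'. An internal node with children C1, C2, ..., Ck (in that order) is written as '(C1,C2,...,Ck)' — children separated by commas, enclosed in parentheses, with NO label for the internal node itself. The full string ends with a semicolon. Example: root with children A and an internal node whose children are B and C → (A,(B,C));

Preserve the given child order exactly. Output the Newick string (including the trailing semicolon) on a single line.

internal I3 with children ['I2', 'I1']
  internal I2 with children ['F', 'J', 'A', 'I0']
    leaf 'F' → 'F'
    leaf 'J' → 'J'
    leaf 'A' → 'A'
    internal I0 with children ['B', 'C', 'L', 'T']
      leaf 'B' → 'B'
      leaf 'C' → 'C'
      leaf 'L' → 'L'
      leaf 'T' → 'T'
    → '(B,C,L,T)'
  → '(F,J,A,(B,C,L,T))'
  internal I1 with children ['G', 'X', 'P']
    leaf 'G' → 'G'
    leaf 'X' → 'X'
    leaf 'P' → 'P'
  → '(G,X,P)'
→ '((F,J,A,(B,C,L,T)),(G,X,P))'
Final: ((F,J,A,(B,C,L,T)),(G,X,P));

Answer: ((F,J,A,(B,C,L,T)),(G,X,P));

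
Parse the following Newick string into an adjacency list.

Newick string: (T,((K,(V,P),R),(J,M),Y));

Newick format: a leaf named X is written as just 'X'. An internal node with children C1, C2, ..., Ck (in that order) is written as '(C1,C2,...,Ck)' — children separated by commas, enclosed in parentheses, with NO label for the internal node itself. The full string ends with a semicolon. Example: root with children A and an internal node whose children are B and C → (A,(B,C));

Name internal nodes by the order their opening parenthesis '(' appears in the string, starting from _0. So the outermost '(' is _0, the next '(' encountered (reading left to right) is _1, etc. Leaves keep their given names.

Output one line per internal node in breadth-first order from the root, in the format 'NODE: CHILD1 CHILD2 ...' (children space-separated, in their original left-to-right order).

Answer: _0: T _1
_1: _2 _4 Y
_2: K _3 R
_4: J M
_3: V P

Derivation:
Input: (T,((K,(V,P),R),(J,M),Y));
Scanning left-to-right, naming '(' by encounter order:
  pos 0: '(' -> open internal node _0 (depth 1)
  pos 3: '(' -> open internal node _1 (depth 2)
  pos 4: '(' -> open internal node _2 (depth 3)
  pos 7: '(' -> open internal node _3 (depth 4)
  pos 11: ')' -> close internal node _3 (now at depth 3)
  pos 14: ')' -> close internal node _2 (now at depth 2)
  pos 16: '(' -> open internal node _4 (depth 3)
  pos 20: ')' -> close internal node _4 (now at depth 2)
  pos 23: ')' -> close internal node _1 (now at depth 1)
  pos 24: ')' -> close internal node _0 (now at depth 0)
Total internal nodes: 5
BFS adjacency from root:
  _0: T _1
  _1: _2 _4 Y
  _2: K _3 R
  _4: J M
  _3: V P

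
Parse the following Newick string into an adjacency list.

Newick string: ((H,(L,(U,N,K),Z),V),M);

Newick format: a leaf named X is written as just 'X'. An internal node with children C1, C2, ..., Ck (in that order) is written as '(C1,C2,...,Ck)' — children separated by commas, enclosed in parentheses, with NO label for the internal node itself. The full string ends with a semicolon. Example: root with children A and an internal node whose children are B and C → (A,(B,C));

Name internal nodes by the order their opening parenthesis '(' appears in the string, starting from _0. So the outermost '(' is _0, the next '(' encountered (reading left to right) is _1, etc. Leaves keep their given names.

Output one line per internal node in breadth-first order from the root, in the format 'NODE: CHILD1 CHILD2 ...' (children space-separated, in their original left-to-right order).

Answer: _0: _1 M
_1: H _2 V
_2: L _3 Z
_3: U N K

Derivation:
Input: ((H,(L,(U,N,K),Z),V),M);
Scanning left-to-right, naming '(' by encounter order:
  pos 0: '(' -> open internal node _0 (depth 1)
  pos 1: '(' -> open internal node _1 (depth 2)
  pos 4: '(' -> open internal node _2 (depth 3)
  pos 7: '(' -> open internal node _3 (depth 4)
  pos 13: ')' -> close internal node _3 (now at depth 3)
  pos 16: ')' -> close internal node _2 (now at depth 2)
  pos 19: ')' -> close internal node _1 (now at depth 1)
  pos 22: ')' -> close internal node _0 (now at depth 0)
Total internal nodes: 4
BFS adjacency from root:
  _0: _1 M
  _1: H _2 V
  _2: L _3 Z
  _3: U N K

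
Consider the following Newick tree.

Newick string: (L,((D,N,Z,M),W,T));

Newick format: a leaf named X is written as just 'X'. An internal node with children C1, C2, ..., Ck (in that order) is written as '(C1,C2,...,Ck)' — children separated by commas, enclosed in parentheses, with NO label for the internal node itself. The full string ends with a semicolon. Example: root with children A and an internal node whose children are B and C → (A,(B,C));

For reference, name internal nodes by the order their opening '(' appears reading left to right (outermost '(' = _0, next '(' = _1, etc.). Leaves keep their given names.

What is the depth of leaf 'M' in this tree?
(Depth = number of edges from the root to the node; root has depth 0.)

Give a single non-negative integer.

Answer: 3

Derivation:
Newick: (L,((D,N,Z,M),W,T));
Naming internals by '(' encounter order: outermost '(' = _0, next = _1, ...
Query node: M
Path from root: _0 -> _1 -> _2 -> M
Depth of M: 3 (number of edges from root)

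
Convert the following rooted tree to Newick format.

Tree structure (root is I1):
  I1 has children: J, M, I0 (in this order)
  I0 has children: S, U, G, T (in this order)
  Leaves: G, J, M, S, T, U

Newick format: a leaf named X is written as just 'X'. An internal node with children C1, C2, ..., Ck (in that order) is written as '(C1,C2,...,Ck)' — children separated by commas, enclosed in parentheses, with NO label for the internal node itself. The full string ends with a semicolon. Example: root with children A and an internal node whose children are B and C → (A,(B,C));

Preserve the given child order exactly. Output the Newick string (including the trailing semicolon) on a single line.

internal I1 with children ['J', 'M', 'I0']
  leaf 'J' → 'J'
  leaf 'M' → 'M'
  internal I0 with children ['S', 'U', 'G', 'T']
    leaf 'S' → 'S'
    leaf 'U' → 'U'
    leaf 'G' → 'G'
    leaf 'T' → 'T'
  → '(S,U,G,T)'
→ '(J,M,(S,U,G,T))'
Final: (J,M,(S,U,G,T));

Answer: (J,M,(S,U,G,T));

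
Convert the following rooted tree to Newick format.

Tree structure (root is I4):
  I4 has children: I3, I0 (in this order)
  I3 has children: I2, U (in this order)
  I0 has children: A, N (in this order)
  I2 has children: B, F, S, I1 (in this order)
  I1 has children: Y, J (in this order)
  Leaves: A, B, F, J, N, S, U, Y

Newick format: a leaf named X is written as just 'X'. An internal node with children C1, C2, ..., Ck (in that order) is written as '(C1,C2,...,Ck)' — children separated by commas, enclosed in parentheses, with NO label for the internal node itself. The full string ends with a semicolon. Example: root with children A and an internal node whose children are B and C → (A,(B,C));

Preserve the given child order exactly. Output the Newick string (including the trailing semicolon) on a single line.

internal I4 with children ['I3', 'I0']
  internal I3 with children ['I2', 'U']
    internal I2 with children ['B', 'F', 'S', 'I1']
      leaf 'B' → 'B'
      leaf 'F' → 'F'
      leaf 'S' → 'S'
      internal I1 with children ['Y', 'J']
        leaf 'Y' → 'Y'
        leaf 'J' → 'J'
      → '(Y,J)'
    → '(B,F,S,(Y,J))'
    leaf 'U' → 'U'
  → '((B,F,S,(Y,J)),U)'
  internal I0 with children ['A', 'N']
    leaf 'A' → 'A'
    leaf 'N' → 'N'
  → '(A,N)'
→ '(((B,F,S,(Y,J)),U),(A,N))'
Final: (((B,F,S,(Y,J)),U),(A,N));

Answer: (((B,F,S,(Y,J)),U),(A,N));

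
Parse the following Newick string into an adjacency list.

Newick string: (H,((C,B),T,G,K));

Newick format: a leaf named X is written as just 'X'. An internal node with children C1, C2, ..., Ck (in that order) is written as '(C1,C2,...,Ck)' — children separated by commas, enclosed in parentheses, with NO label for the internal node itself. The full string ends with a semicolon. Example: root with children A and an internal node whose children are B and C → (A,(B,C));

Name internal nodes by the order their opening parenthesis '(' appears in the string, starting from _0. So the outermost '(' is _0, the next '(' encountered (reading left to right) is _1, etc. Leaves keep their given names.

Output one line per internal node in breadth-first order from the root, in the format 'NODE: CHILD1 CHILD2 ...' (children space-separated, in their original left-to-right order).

Input: (H,((C,B),T,G,K));
Scanning left-to-right, naming '(' by encounter order:
  pos 0: '(' -> open internal node _0 (depth 1)
  pos 3: '(' -> open internal node _1 (depth 2)
  pos 4: '(' -> open internal node _2 (depth 3)
  pos 8: ')' -> close internal node _2 (now at depth 2)
  pos 15: ')' -> close internal node _1 (now at depth 1)
  pos 16: ')' -> close internal node _0 (now at depth 0)
Total internal nodes: 3
BFS adjacency from root:
  _0: H _1
  _1: _2 T G K
  _2: C B

Answer: _0: H _1
_1: _2 T G K
_2: C B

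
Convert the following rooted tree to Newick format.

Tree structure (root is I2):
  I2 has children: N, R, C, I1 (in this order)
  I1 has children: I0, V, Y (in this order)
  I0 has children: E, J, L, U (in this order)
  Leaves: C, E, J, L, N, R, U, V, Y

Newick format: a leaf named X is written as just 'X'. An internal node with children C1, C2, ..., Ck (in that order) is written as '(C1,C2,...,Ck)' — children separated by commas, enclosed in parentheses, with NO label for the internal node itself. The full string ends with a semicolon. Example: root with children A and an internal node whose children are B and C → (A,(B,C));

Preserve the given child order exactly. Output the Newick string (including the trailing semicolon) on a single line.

Answer: (N,R,C,((E,J,L,U),V,Y));

Derivation:
internal I2 with children ['N', 'R', 'C', 'I1']
  leaf 'N' → 'N'
  leaf 'R' → 'R'
  leaf 'C' → 'C'
  internal I1 with children ['I0', 'V', 'Y']
    internal I0 with children ['E', 'J', 'L', 'U']
      leaf 'E' → 'E'
      leaf 'J' → 'J'
      leaf 'L' → 'L'
      leaf 'U' → 'U'
    → '(E,J,L,U)'
    leaf 'V' → 'V'
    leaf 'Y' → 'Y'
  → '((E,J,L,U),V,Y)'
→ '(N,R,C,((E,J,L,U),V,Y))'
Final: (N,R,C,((E,J,L,U),V,Y));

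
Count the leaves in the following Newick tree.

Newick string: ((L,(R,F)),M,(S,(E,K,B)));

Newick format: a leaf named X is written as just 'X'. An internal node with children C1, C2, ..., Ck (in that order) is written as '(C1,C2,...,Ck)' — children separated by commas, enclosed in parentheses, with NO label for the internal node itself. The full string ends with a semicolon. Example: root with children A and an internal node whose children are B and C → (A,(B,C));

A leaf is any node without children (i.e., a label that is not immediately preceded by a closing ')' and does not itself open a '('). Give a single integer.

Answer: 8

Derivation:
Newick: ((L,(R,F)),M,(S,(E,K,B)));
Scan left-to-right; a leaf is any maximal label run not followed by '(':
  pos 2: leaf 'L' → count = 1
  pos 5: leaf 'R' → count = 2
  pos 7: leaf 'F' → count = 3
  pos 11: leaf 'M' → count = 4
  pos 14: leaf 'S' → count = 5
  pos 17: leaf 'E' → count = 6
  pos 19: leaf 'K' → count = 7
  pos 21: leaf 'B' → count = 8
Total leaves: 8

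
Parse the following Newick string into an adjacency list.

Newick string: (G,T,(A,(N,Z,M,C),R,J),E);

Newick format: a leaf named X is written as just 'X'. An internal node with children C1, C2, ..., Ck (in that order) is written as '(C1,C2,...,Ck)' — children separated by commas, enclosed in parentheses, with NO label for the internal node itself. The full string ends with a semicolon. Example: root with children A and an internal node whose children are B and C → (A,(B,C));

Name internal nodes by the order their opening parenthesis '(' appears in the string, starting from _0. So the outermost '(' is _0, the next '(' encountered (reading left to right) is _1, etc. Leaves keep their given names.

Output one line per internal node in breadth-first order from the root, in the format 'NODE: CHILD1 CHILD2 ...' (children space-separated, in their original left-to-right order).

Answer: _0: G T _1 E
_1: A _2 R J
_2: N Z M C

Derivation:
Input: (G,T,(A,(N,Z,M,C),R,J),E);
Scanning left-to-right, naming '(' by encounter order:
  pos 0: '(' -> open internal node _0 (depth 1)
  pos 5: '(' -> open internal node _1 (depth 2)
  pos 8: '(' -> open internal node _2 (depth 3)
  pos 16: ')' -> close internal node _2 (now at depth 2)
  pos 21: ')' -> close internal node _1 (now at depth 1)
  pos 24: ')' -> close internal node _0 (now at depth 0)
Total internal nodes: 3
BFS adjacency from root:
  _0: G T _1 E
  _1: A _2 R J
  _2: N Z M C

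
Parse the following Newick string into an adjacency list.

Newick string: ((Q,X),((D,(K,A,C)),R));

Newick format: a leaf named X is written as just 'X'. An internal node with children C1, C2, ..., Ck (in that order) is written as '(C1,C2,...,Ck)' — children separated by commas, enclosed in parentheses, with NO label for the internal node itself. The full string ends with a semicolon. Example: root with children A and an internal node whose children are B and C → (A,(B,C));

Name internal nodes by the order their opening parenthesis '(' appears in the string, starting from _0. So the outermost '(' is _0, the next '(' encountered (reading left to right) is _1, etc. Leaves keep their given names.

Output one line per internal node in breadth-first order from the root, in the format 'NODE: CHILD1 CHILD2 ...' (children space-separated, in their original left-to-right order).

Input: ((Q,X),((D,(K,A,C)),R));
Scanning left-to-right, naming '(' by encounter order:
  pos 0: '(' -> open internal node _0 (depth 1)
  pos 1: '(' -> open internal node _1 (depth 2)
  pos 5: ')' -> close internal node _1 (now at depth 1)
  pos 7: '(' -> open internal node _2 (depth 2)
  pos 8: '(' -> open internal node _3 (depth 3)
  pos 11: '(' -> open internal node _4 (depth 4)
  pos 17: ')' -> close internal node _4 (now at depth 3)
  pos 18: ')' -> close internal node _3 (now at depth 2)
  pos 21: ')' -> close internal node _2 (now at depth 1)
  pos 22: ')' -> close internal node _0 (now at depth 0)
Total internal nodes: 5
BFS adjacency from root:
  _0: _1 _2
  _1: Q X
  _2: _3 R
  _3: D _4
  _4: K A C

Answer: _0: _1 _2
_1: Q X
_2: _3 R
_3: D _4
_4: K A C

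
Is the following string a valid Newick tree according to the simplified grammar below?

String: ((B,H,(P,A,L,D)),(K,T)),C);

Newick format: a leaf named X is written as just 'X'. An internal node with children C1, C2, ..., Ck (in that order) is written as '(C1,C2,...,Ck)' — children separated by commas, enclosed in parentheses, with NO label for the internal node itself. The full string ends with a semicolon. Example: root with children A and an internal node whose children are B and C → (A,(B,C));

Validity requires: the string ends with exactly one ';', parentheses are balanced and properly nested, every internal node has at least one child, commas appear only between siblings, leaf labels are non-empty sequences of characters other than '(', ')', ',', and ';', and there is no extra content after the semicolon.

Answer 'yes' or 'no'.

Input: ((B,H,(P,A,L,D)),(K,T)),C);
Paren balance: 4 '(' vs 5 ')' MISMATCH
Ends with single ';': True
Full parse: FAILS (extra content after tree at pos 23)
Valid: False

Answer: no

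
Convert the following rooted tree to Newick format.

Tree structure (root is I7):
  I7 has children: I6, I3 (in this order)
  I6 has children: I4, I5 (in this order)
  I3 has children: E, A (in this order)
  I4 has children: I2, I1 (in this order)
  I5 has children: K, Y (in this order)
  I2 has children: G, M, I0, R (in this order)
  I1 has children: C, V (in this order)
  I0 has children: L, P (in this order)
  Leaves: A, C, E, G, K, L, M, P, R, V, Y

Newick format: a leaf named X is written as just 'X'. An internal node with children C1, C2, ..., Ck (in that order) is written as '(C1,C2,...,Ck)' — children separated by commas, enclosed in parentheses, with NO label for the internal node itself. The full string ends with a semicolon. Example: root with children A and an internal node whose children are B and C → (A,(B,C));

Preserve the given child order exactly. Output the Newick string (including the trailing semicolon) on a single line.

internal I7 with children ['I6', 'I3']
  internal I6 with children ['I4', 'I5']
    internal I4 with children ['I2', 'I1']
      internal I2 with children ['G', 'M', 'I0', 'R']
        leaf 'G' → 'G'
        leaf 'M' → 'M'
        internal I0 with children ['L', 'P']
          leaf 'L' → 'L'
          leaf 'P' → 'P'
        → '(L,P)'
        leaf 'R' → 'R'
      → '(G,M,(L,P),R)'
      internal I1 with children ['C', 'V']
        leaf 'C' → 'C'
        leaf 'V' → 'V'
      → '(C,V)'
    → '((G,M,(L,P),R),(C,V))'
    internal I5 with children ['K', 'Y']
      leaf 'K' → 'K'
      leaf 'Y' → 'Y'
    → '(K,Y)'
  → '(((G,M,(L,P),R),(C,V)),(K,Y))'
  internal I3 with children ['E', 'A']
    leaf 'E' → 'E'
    leaf 'A' → 'A'
  → '(E,A)'
→ '((((G,M,(L,P),R),(C,V)),(K,Y)),(E,A))'
Final: ((((G,M,(L,P),R),(C,V)),(K,Y)),(E,A));

Answer: ((((G,M,(L,P),R),(C,V)),(K,Y)),(E,A));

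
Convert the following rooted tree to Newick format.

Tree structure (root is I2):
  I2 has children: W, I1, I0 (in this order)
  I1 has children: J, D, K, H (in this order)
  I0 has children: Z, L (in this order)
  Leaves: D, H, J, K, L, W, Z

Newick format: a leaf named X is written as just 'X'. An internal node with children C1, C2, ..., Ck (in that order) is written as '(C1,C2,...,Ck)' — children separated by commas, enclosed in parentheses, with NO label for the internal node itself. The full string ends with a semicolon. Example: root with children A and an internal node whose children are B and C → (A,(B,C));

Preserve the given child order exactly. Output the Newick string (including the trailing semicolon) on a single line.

internal I2 with children ['W', 'I1', 'I0']
  leaf 'W' → 'W'
  internal I1 with children ['J', 'D', 'K', 'H']
    leaf 'J' → 'J'
    leaf 'D' → 'D'
    leaf 'K' → 'K'
    leaf 'H' → 'H'
  → '(J,D,K,H)'
  internal I0 with children ['Z', 'L']
    leaf 'Z' → 'Z'
    leaf 'L' → 'L'
  → '(Z,L)'
→ '(W,(J,D,K,H),(Z,L))'
Final: (W,(J,D,K,H),(Z,L));

Answer: (W,(J,D,K,H),(Z,L));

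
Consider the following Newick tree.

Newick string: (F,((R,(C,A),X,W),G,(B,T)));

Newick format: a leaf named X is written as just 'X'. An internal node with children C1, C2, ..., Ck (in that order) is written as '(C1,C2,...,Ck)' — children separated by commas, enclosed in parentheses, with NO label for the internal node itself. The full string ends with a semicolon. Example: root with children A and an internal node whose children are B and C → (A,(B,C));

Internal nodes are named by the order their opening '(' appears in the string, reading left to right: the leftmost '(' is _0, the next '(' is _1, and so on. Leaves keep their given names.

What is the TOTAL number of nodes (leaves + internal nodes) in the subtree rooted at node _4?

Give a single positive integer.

Answer: 3

Derivation:
Newick: (F,((R,(C,A),X,W),G,(B,T)));
Locate _4: it is the '(' at position 20 (the 5th '(' reading left to right).
Query: subtree rooted at _4
_4: subtree_size = 1 + 2
  B: subtree_size = 1 + 0
  T: subtree_size = 1 + 0
Total subtree size of _4: 3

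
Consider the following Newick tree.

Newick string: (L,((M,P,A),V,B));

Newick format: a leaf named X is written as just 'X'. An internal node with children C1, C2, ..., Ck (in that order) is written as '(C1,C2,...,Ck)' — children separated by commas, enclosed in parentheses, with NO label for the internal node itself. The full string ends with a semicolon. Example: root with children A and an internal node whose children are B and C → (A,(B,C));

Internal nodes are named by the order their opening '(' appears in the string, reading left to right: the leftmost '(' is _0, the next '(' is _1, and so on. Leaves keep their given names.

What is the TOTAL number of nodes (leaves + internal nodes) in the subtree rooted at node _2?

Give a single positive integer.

Answer: 4

Derivation:
Newick: (L,((M,P,A),V,B));
Locate _2: it is the '(' at position 4 (the 3rd '(' reading left to right).
Query: subtree rooted at _2
_2: subtree_size = 1 + 3
  M: subtree_size = 1 + 0
  P: subtree_size = 1 + 0
  A: subtree_size = 1 + 0
Total subtree size of _2: 4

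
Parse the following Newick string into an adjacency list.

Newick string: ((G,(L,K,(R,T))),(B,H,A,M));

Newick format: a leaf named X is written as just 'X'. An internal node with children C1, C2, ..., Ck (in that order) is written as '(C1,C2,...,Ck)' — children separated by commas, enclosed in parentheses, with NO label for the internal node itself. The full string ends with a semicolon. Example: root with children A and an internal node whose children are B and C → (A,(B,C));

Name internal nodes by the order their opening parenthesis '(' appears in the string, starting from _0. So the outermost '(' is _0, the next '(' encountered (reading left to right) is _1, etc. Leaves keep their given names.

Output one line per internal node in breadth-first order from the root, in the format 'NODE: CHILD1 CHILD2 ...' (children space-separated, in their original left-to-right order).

Answer: _0: _1 _4
_1: G _2
_4: B H A M
_2: L K _3
_3: R T

Derivation:
Input: ((G,(L,K,(R,T))),(B,H,A,M));
Scanning left-to-right, naming '(' by encounter order:
  pos 0: '(' -> open internal node _0 (depth 1)
  pos 1: '(' -> open internal node _1 (depth 2)
  pos 4: '(' -> open internal node _2 (depth 3)
  pos 9: '(' -> open internal node _3 (depth 4)
  pos 13: ')' -> close internal node _3 (now at depth 3)
  pos 14: ')' -> close internal node _2 (now at depth 2)
  pos 15: ')' -> close internal node _1 (now at depth 1)
  pos 17: '(' -> open internal node _4 (depth 2)
  pos 25: ')' -> close internal node _4 (now at depth 1)
  pos 26: ')' -> close internal node _0 (now at depth 0)
Total internal nodes: 5
BFS adjacency from root:
  _0: _1 _4
  _1: G _2
  _4: B H A M
  _2: L K _3
  _3: R T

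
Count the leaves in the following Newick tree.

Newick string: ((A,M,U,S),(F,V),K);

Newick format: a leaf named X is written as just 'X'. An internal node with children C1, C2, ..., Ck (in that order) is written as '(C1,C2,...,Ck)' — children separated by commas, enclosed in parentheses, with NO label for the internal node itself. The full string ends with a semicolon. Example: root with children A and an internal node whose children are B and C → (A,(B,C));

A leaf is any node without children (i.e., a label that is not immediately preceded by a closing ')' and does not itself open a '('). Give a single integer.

Newick: ((A,M,U,S),(F,V),K);
Scan left-to-right; a leaf is any maximal label run not followed by '(':
  pos 2: leaf 'A' → count = 1
  pos 4: leaf 'M' → count = 2
  pos 6: leaf 'U' → count = 3
  pos 8: leaf 'S' → count = 4
  pos 12: leaf 'F' → count = 5
  pos 14: leaf 'V' → count = 6
  pos 17: leaf 'K' → count = 7
Total leaves: 7

Answer: 7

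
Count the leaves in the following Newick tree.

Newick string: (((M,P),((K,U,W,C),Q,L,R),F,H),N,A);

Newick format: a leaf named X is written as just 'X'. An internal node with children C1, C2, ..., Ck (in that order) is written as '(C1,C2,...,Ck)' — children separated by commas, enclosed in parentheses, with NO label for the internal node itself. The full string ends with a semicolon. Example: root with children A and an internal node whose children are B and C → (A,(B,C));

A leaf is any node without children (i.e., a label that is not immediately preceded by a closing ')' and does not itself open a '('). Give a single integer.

Answer: 13

Derivation:
Newick: (((M,P),((K,U,W,C),Q,L,R),F,H),N,A);
Scan left-to-right; a leaf is any maximal label run not followed by '(':
  pos 3: leaf 'M' → count = 1
  pos 5: leaf 'P' → count = 2
  pos 10: leaf 'K' → count = 3
  pos 12: leaf 'U' → count = 4
  pos 14: leaf 'W' → count = 5
  pos 16: leaf 'C' → count = 6
  pos 19: leaf 'Q' → count = 7
  pos 21: leaf 'L' → count = 8
  pos 23: leaf 'R' → count = 9
  pos 26: leaf 'F' → count = 10
  pos 28: leaf 'H' → count = 11
  pos 31: leaf 'N' → count = 12
  pos 33: leaf 'A' → count = 13
Total leaves: 13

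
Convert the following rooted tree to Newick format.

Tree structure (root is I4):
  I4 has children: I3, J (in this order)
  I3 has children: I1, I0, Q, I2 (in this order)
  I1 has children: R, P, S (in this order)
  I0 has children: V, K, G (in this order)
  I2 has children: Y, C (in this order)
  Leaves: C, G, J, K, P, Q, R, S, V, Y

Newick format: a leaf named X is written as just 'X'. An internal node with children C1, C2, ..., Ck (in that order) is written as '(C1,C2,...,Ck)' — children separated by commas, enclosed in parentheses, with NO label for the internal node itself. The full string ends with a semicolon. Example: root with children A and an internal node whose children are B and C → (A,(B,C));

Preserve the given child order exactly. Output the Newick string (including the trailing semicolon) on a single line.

internal I4 with children ['I3', 'J']
  internal I3 with children ['I1', 'I0', 'Q', 'I2']
    internal I1 with children ['R', 'P', 'S']
      leaf 'R' → 'R'
      leaf 'P' → 'P'
      leaf 'S' → 'S'
    → '(R,P,S)'
    internal I0 with children ['V', 'K', 'G']
      leaf 'V' → 'V'
      leaf 'K' → 'K'
      leaf 'G' → 'G'
    → '(V,K,G)'
    leaf 'Q' → 'Q'
    internal I2 with children ['Y', 'C']
      leaf 'Y' → 'Y'
      leaf 'C' → 'C'
    → '(Y,C)'
  → '((R,P,S),(V,K,G),Q,(Y,C))'
  leaf 'J' → 'J'
→ '(((R,P,S),(V,K,G),Q,(Y,C)),J)'
Final: (((R,P,S),(V,K,G),Q,(Y,C)),J);

Answer: (((R,P,S),(V,K,G),Q,(Y,C)),J);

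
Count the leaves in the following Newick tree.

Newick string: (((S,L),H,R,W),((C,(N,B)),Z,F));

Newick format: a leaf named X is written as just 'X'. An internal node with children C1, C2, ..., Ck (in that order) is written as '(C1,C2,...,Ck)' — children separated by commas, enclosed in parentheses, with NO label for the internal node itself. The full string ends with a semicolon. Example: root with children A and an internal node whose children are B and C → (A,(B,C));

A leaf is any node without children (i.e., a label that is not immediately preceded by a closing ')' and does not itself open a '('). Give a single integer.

Newick: (((S,L),H,R,W),((C,(N,B)),Z,F));
Scan left-to-right; a leaf is any maximal label run not followed by '(':
  pos 3: leaf 'S' → count = 1
  pos 5: leaf 'L' → count = 2
  pos 8: leaf 'H' → count = 3
  pos 10: leaf 'R' → count = 4
  pos 12: leaf 'W' → count = 5
  pos 17: leaf 'C' → count = 6
  pos 20: leaf 'N' → count = 7
  pos 22: leaf 'B' → count = 8
  pos 26: leaf 'Z' → count = 9
  pos 28: leaf 'F' → count = 10
Total leaves: 10

Answer: 10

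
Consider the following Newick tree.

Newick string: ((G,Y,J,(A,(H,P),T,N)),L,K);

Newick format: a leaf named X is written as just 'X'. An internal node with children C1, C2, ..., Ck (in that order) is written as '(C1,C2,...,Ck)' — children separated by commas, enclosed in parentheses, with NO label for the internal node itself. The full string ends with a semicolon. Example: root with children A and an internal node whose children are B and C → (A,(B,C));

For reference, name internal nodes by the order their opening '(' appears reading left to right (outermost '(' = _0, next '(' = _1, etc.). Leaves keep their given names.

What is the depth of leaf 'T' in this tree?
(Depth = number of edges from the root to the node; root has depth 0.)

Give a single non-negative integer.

Answer: 3

Derivation:
Newick: ((G,Y,J,(A,(H,P),T,N)),L,K);
Naming internals by '(' encounter order: outermost '(' = _0, next = _1, ...
Query node: T
Path from root: _0 -> _1 -> _2 -> T
Depth of T: 3 (number of edges from root)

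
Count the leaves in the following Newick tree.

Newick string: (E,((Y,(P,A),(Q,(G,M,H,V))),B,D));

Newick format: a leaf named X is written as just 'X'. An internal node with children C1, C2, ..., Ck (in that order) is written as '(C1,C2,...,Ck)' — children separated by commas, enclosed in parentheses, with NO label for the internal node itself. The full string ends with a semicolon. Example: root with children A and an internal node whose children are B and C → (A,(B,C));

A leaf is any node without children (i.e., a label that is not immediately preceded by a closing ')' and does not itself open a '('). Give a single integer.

Newick: (E,((Y,(P,A),(Q,(G,M,H,V))),B,D));
Scan left-to-right; a leaf is any maximal label run not followed by '(':
  pos 1: leaf 'E' → count = 1
  pos 5: leaf 'Y' → count = 2
  pos 8: leaf 'P' → count = 3
  pos 10: leaf 'A' → count = 4
  pos 14: leaf 'Q' → count = 5
  pos 17: leaf 'G' → count = 6
  pos 19: leaf 'M' → count = 7
  pos 21: leaf 'H' → count = 8
  pos 23: leaf 'V' → count = 9
  pos 28: leaf 'B' → count = 10
  pos 30: leaf 'D' → count = 11
Total leaves: 11

Answer: 11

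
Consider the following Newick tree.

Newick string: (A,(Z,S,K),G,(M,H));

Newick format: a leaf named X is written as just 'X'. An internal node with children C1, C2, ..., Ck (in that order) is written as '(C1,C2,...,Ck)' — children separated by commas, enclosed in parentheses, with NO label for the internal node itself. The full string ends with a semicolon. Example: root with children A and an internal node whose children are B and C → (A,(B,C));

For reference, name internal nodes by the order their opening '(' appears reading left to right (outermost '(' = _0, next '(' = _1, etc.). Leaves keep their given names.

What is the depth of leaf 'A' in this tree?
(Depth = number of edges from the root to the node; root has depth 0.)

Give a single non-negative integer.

Answer: 1

Derivation:
Newick: (A,(Z,S,K),G,(M,H));
Naming internals by '(' encounter order: outermost '(' = _0, next = _1, ...
Query node: A
Path from root: _0 -> A
Depth of A: 1 (number of edges from root)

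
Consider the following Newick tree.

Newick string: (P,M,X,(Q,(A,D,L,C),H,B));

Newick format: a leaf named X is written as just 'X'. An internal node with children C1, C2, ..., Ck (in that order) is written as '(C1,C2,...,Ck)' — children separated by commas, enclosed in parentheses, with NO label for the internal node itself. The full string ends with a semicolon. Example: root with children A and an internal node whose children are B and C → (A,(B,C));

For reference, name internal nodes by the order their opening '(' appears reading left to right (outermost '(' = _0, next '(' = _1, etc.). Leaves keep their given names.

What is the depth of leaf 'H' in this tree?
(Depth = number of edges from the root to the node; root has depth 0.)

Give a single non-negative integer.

Answer: 2

Derivation:
Newick: (P,M,X,(Q,(A,D,L,C),H,B));
Naming internals by '(' encounter order: outermost '(' = _0, next = _1, ...
Query node: H
Path from root: _0 -> _1 -> H
Depth of H: 2 (number of edges from root)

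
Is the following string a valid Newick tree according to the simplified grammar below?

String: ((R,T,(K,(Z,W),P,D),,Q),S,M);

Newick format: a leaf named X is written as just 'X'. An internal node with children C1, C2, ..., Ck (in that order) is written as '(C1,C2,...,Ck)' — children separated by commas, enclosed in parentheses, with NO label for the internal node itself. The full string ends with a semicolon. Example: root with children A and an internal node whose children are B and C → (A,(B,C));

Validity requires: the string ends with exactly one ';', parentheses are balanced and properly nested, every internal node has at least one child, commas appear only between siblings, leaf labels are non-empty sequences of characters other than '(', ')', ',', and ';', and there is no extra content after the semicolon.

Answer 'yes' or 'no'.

Input: ((R,T,(K,(Z,W),P,D),,Q),S,M);
Paren balance: 4 '(' vs 4 ')' OK
Ends with single ';': True
Full parse: FAILS (empty leaf label at pos 20)
Valid: False

Answer: no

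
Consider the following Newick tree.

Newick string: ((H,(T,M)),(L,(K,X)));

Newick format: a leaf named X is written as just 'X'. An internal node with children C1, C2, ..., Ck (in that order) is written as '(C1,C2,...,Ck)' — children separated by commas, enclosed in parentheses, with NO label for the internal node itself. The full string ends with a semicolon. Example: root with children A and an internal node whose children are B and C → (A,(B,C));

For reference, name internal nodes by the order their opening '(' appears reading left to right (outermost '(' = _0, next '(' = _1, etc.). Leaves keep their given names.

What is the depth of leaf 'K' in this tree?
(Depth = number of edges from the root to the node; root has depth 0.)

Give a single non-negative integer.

Newick: ((H,(T,M)),(L,(K,X)));
Naming internals by '(' encounter order: outermost '(' = _0, next = _1, ...
Query node: K
Path from root: _0 -> _3 -> _4 -> K
Depth of K: 3 (number of edges from root)

Answer: 3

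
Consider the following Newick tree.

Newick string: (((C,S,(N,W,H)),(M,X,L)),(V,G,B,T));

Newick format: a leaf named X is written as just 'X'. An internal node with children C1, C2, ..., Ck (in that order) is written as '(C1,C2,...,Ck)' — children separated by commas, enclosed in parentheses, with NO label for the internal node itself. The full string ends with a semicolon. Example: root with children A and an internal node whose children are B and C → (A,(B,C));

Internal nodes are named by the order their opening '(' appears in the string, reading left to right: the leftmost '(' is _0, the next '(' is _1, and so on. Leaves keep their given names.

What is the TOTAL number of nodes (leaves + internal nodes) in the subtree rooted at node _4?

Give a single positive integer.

Newick: (((C,S,(N,W,H)),(M,X,L)),(V,G,B,T));
Locate _4: it is the '(' at position 16 (the 5th '(' reading left to right).
Query: subtree rooted at _4
_4: subtree_size = 1 + 3
  M: subtree_size = 1 + 0
  X: subtree_size = 1 + 0
  L: subtree_size = 1 + 0
Total subtree size of _4: 4

Answer: 4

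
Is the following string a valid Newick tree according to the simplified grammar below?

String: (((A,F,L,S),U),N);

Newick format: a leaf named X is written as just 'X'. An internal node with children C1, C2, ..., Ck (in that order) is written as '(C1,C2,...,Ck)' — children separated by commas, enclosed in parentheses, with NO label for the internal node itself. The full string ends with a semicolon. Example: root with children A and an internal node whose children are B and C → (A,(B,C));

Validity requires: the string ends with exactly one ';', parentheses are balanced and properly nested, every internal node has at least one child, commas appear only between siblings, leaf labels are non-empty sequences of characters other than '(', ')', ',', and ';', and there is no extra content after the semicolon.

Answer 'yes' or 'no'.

Input: (((A,F,L,S),U),N);
Paren balance: 3 '(' vs 3 ')' OK
Ends with single ';': True
Full parse: OK
Valid: True

Answer: yes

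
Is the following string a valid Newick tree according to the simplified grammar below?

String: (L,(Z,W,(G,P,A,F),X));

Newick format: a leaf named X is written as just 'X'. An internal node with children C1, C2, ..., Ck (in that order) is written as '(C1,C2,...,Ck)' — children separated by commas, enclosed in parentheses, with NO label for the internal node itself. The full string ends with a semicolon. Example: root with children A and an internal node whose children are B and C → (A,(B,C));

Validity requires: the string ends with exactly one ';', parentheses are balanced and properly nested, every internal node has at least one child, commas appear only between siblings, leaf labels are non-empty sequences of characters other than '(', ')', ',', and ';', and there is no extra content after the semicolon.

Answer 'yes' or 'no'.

Answer: yes

Derivation:
Input: (L,(Z,W,(G,P,A,F),X));
Paren balance: 3 '(' vs 3 ')' OK
Ends with single ';': True
Full parse: OK
Valid: True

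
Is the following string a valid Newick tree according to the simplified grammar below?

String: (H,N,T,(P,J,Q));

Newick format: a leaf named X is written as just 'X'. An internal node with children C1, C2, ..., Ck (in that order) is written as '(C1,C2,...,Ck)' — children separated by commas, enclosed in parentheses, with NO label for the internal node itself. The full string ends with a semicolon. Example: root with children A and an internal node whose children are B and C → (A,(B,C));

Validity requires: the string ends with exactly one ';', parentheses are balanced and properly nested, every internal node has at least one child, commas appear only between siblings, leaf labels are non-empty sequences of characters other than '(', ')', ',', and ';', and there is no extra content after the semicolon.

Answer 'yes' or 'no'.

Answer: yes

Derivation:
Input: (H,N,T,(P,J,Q));
Paren balance: 2 '(' vs 2 ')' OK
Ends with single ';': True
Full parse: OK
Valid: True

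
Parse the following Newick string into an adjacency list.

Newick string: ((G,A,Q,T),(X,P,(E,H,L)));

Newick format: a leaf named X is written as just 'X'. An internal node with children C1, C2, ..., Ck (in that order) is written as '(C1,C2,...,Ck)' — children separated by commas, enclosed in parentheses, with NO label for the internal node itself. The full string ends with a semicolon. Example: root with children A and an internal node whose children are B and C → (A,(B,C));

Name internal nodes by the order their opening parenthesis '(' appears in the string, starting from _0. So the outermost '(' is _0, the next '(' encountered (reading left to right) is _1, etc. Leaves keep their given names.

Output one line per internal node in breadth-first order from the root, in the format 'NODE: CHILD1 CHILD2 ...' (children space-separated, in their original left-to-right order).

Answer: _0: _1 _2
_1: G A Q T
_2: X P _3
_3: E H L

Derivation:
Input: ((G,A,Q,T),(X,P,(E,H,L)));
Scanning left-to-right, naming '(' by encounter order:
  pos 0: '(' -> open internal node _0 (depth 1)
  pos 1: '(' -> open internal node _1 (depth 2)
  pos 9: ')' -> close internal node _1 (now at depth 1)
  pos 11: '(' -> open internal node _2 (depth 2)
  pos 16: '(' -> open internal node _3 (depth 3)
  pos 22: ')' -> close internal node _3 (now at depth 2)
  pos 23: ')' -> close internal node _2 (now at depth 1)
  pos 24: ')' -> close internal node _0 (now at depth 0)
Total internal nodes: 4
BFS adjacency from root:
  _0: _1 _2
  _1: G A Q T
  _2: X P _3
  _3: E H L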